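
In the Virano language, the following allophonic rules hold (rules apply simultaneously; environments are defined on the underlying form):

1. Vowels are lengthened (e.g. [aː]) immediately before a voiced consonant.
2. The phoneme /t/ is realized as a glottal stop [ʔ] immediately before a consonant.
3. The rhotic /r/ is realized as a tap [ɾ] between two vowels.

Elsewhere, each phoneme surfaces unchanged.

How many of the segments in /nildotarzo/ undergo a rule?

2

Segments that undergo a rule: /i/ → [iː] (rule 1); /a/ → [aː] (rule 1).
All other segments surface unchanged.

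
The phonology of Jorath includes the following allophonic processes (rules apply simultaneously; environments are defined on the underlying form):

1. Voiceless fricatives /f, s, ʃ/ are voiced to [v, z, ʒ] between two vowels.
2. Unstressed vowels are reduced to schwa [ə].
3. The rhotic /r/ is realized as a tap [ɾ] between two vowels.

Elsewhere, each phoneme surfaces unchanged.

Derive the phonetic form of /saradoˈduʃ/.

/s/ (word-initial) is in the target of rule 1 but the environment (between two vowels) is not met → [s].
/a/ (between /s/ and /r/): in an unstressed syllable, so rule 2 applies → [ə].
/r/ meets the environment for rule 3 (between two vowels) → [ɾ].
/a/ (between /r/ and /d/): in an unstressed syllable, so rule 2 applies → [ə].
/d/ (between /a/ and /o/) is unaffected → [d].
/o/ (between /d/ and /d/): in an unstressed syllable, so rule 2 applies → [ə].
/d/ stays [d].
/u/ (between /d/ and /ʃ/) is in the target of rule 2 but the environment (in an unstressed syllable) is not met → [u].
/ʃ/ (word-final) fails the environment for rule 1, so it stays [ʃ].

[səɾədəˈduʃ]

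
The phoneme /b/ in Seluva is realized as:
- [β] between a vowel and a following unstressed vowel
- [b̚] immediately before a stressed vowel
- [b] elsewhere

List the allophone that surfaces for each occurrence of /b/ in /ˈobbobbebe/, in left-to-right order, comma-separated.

[b], [b], [b], [b], [β]

Occurrence 1 (position 2): no conditioning environment matches → elsewhere allophone [b].
Occurrence 2 (position 3): no conditioning environment matches → elsewhere allophone [b].
Occurrence 3 (position 5): no conditioning environment matches → elsewhere allophone [b].
Occurrence 4 (position 6): no conditioning environment matches → elsewhere allophone [b].
Occurrence 5 (position 8): between a vowel and a following unstressed vowel → [β].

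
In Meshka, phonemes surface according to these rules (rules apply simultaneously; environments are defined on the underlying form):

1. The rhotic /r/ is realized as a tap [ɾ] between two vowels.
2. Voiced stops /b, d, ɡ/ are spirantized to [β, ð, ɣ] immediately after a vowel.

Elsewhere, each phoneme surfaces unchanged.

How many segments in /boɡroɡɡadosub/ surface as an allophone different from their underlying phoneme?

Segments that undergo a rule: /ɡ/ → [ɣ] (rule 2); /ɡ/ → [ɣ] (rule 2); /d/ → [ð] (rule 2); /b/ → [β] (rule 2).
All other segments surface unchanged.

4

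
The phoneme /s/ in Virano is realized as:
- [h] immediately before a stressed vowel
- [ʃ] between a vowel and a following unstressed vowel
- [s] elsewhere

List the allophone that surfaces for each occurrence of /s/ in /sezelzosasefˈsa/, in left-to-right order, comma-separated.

[s], [ʃ], [ʃ], [h]

Occurrence 1 (position 1): no conditioning environment matches → elsewhere allophone [s].
Occurrence 2 (position 8): between a vowel and a following unstressed vowel → [ʃ].
Occurrence 3 (position 10): between a vowel and a following unstressed vowel → [ʃ].
Occurrence 4 (position 13): immediately before a stressed vowel → [h].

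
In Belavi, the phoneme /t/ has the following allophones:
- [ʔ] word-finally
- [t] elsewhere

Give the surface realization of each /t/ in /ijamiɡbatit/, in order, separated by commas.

[t], [ʔ]

Occurrence 1 (position 9): no conditioning environment matches → elsewhere allophone [t].
Occurrence 2 (position 11): word-finally → [ʔ].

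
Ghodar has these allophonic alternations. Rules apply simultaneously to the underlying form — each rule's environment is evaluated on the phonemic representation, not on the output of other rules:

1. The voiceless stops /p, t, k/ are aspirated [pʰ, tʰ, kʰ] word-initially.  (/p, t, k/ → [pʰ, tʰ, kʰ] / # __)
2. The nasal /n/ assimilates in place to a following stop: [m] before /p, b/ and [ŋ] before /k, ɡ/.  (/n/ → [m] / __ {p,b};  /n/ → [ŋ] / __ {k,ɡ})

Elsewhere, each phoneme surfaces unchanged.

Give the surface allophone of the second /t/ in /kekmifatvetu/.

/t/ (between /e/ and /u/) is in the target of rule 1 but the environment (word-initially) is not met → [t].

[t]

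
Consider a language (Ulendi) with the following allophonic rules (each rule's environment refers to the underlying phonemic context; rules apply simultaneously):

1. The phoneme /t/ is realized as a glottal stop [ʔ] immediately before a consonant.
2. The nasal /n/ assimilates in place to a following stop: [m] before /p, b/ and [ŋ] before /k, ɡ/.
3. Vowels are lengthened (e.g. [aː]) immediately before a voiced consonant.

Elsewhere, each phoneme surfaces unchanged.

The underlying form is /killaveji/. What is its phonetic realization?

[kiːllaːveːji]

/i/ meets the environment for rule 3 (before a voiced consonant) → [iː].
/a/ meets the environment for rule 3 (before a voiced consonant) → [aː].
/e/ (between /v/ and /j/) occurs before a voiced consonant → [eː] by rule 3.
/i/ (word-final) is in the target of rule 3 but the environment (before a voiced consonant) is not met → [i].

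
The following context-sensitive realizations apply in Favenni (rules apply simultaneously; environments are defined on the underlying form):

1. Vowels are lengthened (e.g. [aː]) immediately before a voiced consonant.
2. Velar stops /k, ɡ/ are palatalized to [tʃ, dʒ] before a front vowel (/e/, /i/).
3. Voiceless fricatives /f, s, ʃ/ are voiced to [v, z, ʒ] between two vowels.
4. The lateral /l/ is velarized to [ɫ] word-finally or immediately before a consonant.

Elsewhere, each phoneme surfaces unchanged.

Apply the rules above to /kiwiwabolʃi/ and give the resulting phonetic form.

[tʃiːwiːwaːboːɫʃi]

Rule 2 applies to /k/ (word-initial: before a front vowel) → [tʃ].
/i/ (between /k/ and /w/) occurs before a voiced consonant → [iː] by rule 1.
/w/ (between /i/ and /i/) is unaffected → [w].
/i/ (between /w/ and /w/) occurs before a voiced consonant → [iː] by rule 1.
/w/ (between /i/ and /a/) is unaffected → [w].
/a/ meets the environment for rule 1 (before a voiced consonant) → [aː].
/b/ (between /a/ and /o/): no rule targets it → [b].
/o/ meets the environment for rule 1 (before a voiced consonant) → [oː].
Rule 4 applies to /l/ (between /o/ and /ʃ/: word-finally or immediately before a consonant) → [ɫ].
/ʃ/ (between /l/ and /i/) is in the target of rule 3 but the environment (between two vowels) is not met → [ʃ].
/i/ (word-final) fails the environment for rule 1, so it stays [i].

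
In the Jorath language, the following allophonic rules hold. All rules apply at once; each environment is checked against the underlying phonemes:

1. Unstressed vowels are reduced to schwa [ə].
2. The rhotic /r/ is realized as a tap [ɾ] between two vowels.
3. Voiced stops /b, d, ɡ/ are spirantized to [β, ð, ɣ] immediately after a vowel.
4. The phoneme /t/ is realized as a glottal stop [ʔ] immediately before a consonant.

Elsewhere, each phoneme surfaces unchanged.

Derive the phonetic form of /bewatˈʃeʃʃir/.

/b/ (word-initial) fails the environment for rule 3, so it stays [b].
/e/ meets the environment for rule 1 (in an unstressed syllable) → [ə].
/w/ (between /e/ and /a/): no rule targets it → [w].
/a/ (between /w/ and /t/) occurs in an unstressed syllable → [ə] by rule 1.
/t/ — between /a/ and /ʃ/, immediately before a consonant — surfaces as [ʔ] (rule 4).
/ʃ/ — not in any rule's target class → [ʃ].
/e/ — between /ʃ/ and /ʃ/; rule 1 does not apply here → [e].
/ʃ/ (between /e/ and /ʃ/) is unaffected → [ʃ].
/ʃ/ (between /ʃ/ and /i/): no rule targets it → [ʃ].
/i/ (between /ʃ/ and /r/): in an unstressed syllable, so rule 1 applies → [ə].
/r/ (word-final): rule 2 targets it, but not between two vowels → unchanged [r].

[bəwəʔˈʃeʃʃər]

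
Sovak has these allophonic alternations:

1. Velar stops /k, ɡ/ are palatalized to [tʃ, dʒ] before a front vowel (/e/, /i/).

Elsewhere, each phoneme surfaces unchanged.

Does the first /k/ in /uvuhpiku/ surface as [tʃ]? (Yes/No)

No

/k/ (between /i/ and /u/): rule 1 targets it, but not before a front vowel → unchanged [k].
The actual realization is [k], not [tʃ].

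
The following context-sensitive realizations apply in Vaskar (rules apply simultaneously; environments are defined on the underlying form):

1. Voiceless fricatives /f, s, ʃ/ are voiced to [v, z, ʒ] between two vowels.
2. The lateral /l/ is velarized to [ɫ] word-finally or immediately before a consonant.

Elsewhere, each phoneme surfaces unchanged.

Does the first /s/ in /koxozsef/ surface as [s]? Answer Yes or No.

/s/ — between /z/ and /e/; rule 1 does not apply here → [s].
The actual realization is [s], which matches [s].

Yes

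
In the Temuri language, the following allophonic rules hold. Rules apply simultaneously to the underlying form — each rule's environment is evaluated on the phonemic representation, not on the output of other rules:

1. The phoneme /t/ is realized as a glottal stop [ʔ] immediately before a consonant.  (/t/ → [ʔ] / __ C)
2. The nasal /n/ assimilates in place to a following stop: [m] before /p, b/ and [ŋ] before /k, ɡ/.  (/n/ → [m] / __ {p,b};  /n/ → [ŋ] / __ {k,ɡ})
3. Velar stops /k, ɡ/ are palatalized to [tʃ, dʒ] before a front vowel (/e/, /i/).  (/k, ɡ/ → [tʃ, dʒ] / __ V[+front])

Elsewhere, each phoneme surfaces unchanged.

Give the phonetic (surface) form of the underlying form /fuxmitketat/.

[fuxmiʔtʃetat]

/f/ (word-initial): no rule targets it → [f].
/u/ stays [u].
/x/ stays [x].
/m/ — not in any rule's target class → [m].
/i/ (between /m/ and /t/) is unaffected → [i].
/t/ — between /i/ and /k/, immediately before a consonant — surfaces as [ʔ] (rule 1).
/k/ (between /t/ and /e/): before a front vowel, so rule 3 applies → [tʃ].
/e/ stays [e].
/t/ (between /e/ and /a/) fails the environment for rule 1, so it stays [t].
/a/ (between /t/ and /t/): no rule targets it → [a].
/t/ (word-final) fails the environment for rule 1, so it stays [t].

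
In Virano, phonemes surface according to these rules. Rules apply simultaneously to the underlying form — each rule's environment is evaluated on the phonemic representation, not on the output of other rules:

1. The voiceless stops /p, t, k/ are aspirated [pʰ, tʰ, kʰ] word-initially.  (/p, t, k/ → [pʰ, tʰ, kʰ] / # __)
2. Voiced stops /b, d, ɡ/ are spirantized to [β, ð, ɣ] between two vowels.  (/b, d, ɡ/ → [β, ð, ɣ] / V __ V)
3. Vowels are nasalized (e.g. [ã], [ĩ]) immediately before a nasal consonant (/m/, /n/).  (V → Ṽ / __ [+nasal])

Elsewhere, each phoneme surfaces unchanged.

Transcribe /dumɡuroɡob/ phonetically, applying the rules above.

/d/ — word-initial; rule 2 does not apply here → [d].
/u/ — between /d/ and /m/, before a nasal consonant — surfaces as [ũ] (rule 3).
/m/ (between /u/ and /ɡ/): no rule targets it → [m].
/ɡ/ — between /m/ and /u/; rule 2 does not apply here → [ɡ].
/u/ — between /ɡ/ and /r/; rule 3 does not apply here → [u].
/r/ (between /u/ and /o/): no rule targets it → [r].
/o/ (between /r/ and /ɡ/) is in the target of rule 3 but the environment (before a nasal consonant) is not met → [o].
/ɡ/ (between /o/ and /o/) occurs between two vowels → [ɣ] by rule 2.
/o/ (between /ɡ/ and /b/) is in the target of rule 3 but the environment (before a nasal consonant) is not met → [o].
/b/ (word-final) is in the target of rule 2 but the environment (between two vowels) is not met → [b].

[dũmɡuroɣob]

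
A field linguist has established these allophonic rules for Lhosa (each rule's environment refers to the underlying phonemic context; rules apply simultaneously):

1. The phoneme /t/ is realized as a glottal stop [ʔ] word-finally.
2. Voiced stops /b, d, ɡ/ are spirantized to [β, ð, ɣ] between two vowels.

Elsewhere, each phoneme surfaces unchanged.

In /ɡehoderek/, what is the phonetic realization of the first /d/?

[ð]

/d/ meets the environment for rule 2 (between two vowels) → [ð].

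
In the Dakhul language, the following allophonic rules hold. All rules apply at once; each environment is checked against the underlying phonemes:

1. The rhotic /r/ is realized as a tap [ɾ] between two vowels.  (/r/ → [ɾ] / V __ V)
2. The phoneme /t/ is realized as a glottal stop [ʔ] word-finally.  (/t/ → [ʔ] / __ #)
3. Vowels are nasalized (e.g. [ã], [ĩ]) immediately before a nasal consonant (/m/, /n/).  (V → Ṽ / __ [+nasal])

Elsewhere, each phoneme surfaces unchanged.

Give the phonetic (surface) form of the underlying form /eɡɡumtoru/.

[eɡɡũmtoɾu]

/e/ — word-initial; rule 3 does not apply here → [e].
/ɡ/ — not in any rule's target class → [ɡ].
/ɡ/ stays [ɡ].
/u/ meets the environment for rule 3 (before a nasal consonant) → [ũ].
/m/ — not in any rule's target class → [m].
/t/ (between /m/ and /o/) fails the environment for rule 2, so it stays [t].
/o/ (between /t/ and /r/): rule 3 targets it, but not before a nasal consonant → unchanged [o].
Rule 1 applies to /r/ (between /o/ and /u/: between two vowels) → [ɾ].
/u/ (word-final) fails the environment for rule 3, so it stays [u].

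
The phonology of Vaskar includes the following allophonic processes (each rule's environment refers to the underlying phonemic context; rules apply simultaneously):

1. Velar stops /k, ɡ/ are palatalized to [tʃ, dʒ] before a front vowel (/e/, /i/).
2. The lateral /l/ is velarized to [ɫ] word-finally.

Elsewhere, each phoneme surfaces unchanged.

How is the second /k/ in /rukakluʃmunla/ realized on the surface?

[k]

/k/ — between /a/ and /l/; rule 1 does not apply here → [k].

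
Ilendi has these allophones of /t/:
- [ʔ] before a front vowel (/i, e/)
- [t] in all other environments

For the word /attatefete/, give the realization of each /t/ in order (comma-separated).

[t], [t], [ʔ], [ʔ]

Occurrence 1 (position 2): no conditioning environment matches → elsewhere allophone [t].
Occurrence 2 (position 3): no conditioning environment matches → elsewhere allophone [t].
Occurrence 3 (position 5): before a front vowel (/i, e/) → [ʔ].
Occurrence 4 (position 9): before a front vowel (/i, e/) → [ʔ].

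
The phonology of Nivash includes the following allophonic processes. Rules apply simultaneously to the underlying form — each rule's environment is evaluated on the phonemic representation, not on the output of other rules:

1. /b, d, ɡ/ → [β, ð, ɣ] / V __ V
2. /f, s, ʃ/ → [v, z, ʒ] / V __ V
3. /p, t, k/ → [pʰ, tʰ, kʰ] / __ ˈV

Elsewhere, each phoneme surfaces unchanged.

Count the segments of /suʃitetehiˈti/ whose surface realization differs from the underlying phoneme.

Segments that undergo a rule: /ʃ/ → [ʒ] (rule 2); /t/ → [tʰ] (rule 3).
All other segments surface unchanged.

2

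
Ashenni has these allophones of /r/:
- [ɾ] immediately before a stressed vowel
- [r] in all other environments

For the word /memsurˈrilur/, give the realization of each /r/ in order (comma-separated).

Occurrence 1 (position 6): no conditioning environment matches → elsewhere allophone [r].
Occurrence 2 (position 7): immediately before a stressed vowel → [ɾ].
Occurrence 3 (position 11): no conditioning environment matches → elsewhere allophone [r].

[r], [ɾ], [r]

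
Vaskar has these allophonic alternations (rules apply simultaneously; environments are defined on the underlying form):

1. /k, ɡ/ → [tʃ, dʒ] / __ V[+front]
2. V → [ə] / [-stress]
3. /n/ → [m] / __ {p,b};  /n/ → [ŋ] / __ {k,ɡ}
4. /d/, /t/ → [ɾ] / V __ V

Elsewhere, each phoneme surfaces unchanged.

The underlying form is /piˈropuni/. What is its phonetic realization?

/i/ (between /p/ and /r/): in an unstressed syllable, so rule 2 applies → [ə].
/o/ (between /r/ and /p/) is in the target of rule 2 but the environment (in an unstressed syllable) is not met → [o].
/u/ (between /p/ and /n/): in an unstressed syllable, so rule 2 applies → [ə].
/n/ (between /u/ and /i/) is in the target of rule 3 but the environment (before a labial or velar stop) is not met → [n].
/i/ — word-final, in an unstressed syllable — surfaces as [ə] (rule 2).

[pəˈropənə]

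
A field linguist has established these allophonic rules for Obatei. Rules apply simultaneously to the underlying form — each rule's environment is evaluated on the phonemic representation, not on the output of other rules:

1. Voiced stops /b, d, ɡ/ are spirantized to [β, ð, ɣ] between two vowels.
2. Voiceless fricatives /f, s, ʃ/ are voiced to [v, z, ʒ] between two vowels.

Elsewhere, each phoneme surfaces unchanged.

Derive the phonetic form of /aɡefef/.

/a/ — not in any rule's target class → [a].
/ɡ/ — between /a/ and /e/, between two vowels — surfaces as [ɣ] (rule 1).
/e/ — not in any rule's target class → [e].
/f/ — between /e/ and /e/, between two vowels — surfaces as [v] (rule 2).
/e/ (between /f/ and /f/) is unaffected → [e].
/f/ (word-final) is in the target of rule 2 but the environment (between two vowels) is not met → [f].

[aɣevef]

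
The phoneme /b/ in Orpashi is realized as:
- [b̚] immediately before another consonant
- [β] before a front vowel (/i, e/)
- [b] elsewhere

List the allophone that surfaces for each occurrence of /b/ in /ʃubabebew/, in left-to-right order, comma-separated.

Occurrence 1 (position 3): no conditioning environment matches → elsewhere allophone [b].
Occurrence 2 (position 5): before a front vowel (/i, e/) → [β].
Occurrence 3 (position 7): before a front vowel (/i, e/) → [β].

[b], [β], [β]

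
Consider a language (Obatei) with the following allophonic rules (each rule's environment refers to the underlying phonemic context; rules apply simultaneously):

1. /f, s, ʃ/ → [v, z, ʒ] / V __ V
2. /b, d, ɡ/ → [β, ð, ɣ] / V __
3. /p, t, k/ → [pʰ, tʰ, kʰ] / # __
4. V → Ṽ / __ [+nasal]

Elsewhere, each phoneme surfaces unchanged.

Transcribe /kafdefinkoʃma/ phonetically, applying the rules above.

[kʰafdevĩnkoʃma]

/k/ meets the environment for rule 3 (word-initially) → [kʰ].
/a/ (between /k/ and /f/): rule 4 targets it, but not before a nasal consonant → unchanged [a].
/f/ (between /a/ and /d/): rule 1 targets it, but not between two vowels → unchanged [f].
/d/ — between /f/ and /e/; rule 2 does not apply here → [d].
/e/ — between /d/ and /f/; rule 4 does not apply here → [e].
/f/ meets the environment for rule 1 (between two vowels) → [v].
Rule 4 applies to /i/ (between /f/ and /n/: before a nasal consonant) → [ĩ].
/k/ — between /n/ and /o/; rule 3 does not apply here → [k].
/o/ (between /k/ and /ʃ/) is in the target of rule 4 but the environment (before a nasal consonant) is not met → [o].
/ʃ/ (between /o/ and /m/): rule 1 targets it, but not between two vowels → unchanged [ʃ].
/a/ (word-final): rule 4 targets it, but not before a nasal consonant → unchanged [a].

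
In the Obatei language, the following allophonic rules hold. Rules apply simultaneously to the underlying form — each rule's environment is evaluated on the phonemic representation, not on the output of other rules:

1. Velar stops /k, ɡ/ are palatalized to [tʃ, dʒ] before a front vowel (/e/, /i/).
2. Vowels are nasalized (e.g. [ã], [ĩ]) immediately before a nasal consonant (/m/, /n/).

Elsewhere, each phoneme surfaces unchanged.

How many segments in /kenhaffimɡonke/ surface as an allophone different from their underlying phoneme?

Segments that undergo a rule: /k/ → [tʃ] (rule 1); /e/ → [ẽ] (rule 2); /i/ → [ĩ] (rule 2); /o/ → [õ] (rule 2); /k/ → [tʃ] (rule 1).
All other segments surface unchanged.

5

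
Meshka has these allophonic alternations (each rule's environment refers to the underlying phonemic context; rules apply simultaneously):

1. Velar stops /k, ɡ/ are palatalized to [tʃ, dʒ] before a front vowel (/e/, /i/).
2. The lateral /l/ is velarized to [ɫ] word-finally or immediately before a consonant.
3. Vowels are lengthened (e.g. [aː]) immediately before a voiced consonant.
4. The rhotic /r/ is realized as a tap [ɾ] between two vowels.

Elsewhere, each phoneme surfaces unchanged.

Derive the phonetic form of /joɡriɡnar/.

/j/ — not in any rule's target class → [j].
/o/ (between /j/ and /ɡ/) occurs before a voiced consonant → [oː] by rule 3.
/ɡ/ (between /o/ and /r/) is in the target of rule 1 but the environment (before a front vowel) is not met → [ɡ].
/r/ (between /ɡ/ and /i/) is in the target of rule 4 but the environment (between two vowels) is not met → [r].
/i/ meets the environment for rule 3 (before a voiced consonant) → [iː].
/ɡ/ — between /i/ and /n/; rule 1 does not apply here → [ɡ].
/n/ stays [n].
/a/ (between /n/ and /r/): before a voiced consonant, so rule 3 applies → [aː].
/r/ — word-final; rule 4 does not apply here → [r].

[joːɡriːɡnaːr]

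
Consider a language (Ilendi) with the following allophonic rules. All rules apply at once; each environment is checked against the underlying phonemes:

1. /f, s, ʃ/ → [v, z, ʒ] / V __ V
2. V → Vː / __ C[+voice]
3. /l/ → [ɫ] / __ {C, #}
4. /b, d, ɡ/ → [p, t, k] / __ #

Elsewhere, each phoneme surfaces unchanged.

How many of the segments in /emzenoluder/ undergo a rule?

5

Segments that undergo a rule: /e/ → [eː] (rule 2); /e/ → [eː] (rule 2); /o/ → [oː] (rule 2); /u/ → [uː] (rule 2); /e/ → [eː] (rule 2).
All other segments surface unchanged.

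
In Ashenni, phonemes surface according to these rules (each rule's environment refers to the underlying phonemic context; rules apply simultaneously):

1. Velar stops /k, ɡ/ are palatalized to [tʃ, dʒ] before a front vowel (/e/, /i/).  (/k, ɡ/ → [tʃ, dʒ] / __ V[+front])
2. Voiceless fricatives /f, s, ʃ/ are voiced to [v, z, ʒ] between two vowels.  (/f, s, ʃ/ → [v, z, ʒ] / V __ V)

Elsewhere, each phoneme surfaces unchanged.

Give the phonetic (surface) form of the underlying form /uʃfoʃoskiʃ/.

/u/ (word-initial) is unaffected → [u].
/ʃ/ (between /u/ and /f/) is in the target of rule 2 but the environment (between two vowels) is not met → [ʃ].
/f/ (between /ʃ/ and /o/) fails the environment for rule 2, so it stays [f].
/o/ (between /f/ and /ʃ/): no rule targets it → [o].
/ʃ/ meets the environment for rule 2 (between two vowels) → [ʒ].
/o/ (between /ʃ/ and /s/) is unaffected → [o].
/s/ — between /o/ and /k/; rule 2 does not apply here → [s].
/k/ (between /s/ and /i/): before a front vowel, so rule 1 applies → [tʃ].
/i/ (between /k/ and /ʃ/) is unaffected → [i].
/ʃ/ (word-final): rule 2 targets it, but not between two vowels → unchanged [ʃ].

[uʃfoʒostʃiʃ]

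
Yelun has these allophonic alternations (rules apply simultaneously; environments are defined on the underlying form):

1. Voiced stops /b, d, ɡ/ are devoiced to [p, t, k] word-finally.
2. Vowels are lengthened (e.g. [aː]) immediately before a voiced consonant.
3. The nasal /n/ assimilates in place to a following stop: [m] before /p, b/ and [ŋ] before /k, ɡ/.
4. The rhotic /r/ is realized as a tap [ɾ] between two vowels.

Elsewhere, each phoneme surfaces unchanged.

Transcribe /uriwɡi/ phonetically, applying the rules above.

/u/ (word-initial): before a voiced consonant, so rule 2 applies → [uː].
/r/ — between /u/ and /i/, between two vowels — surfaces as [ɾ] (rule 4).
/i/ (between /r/ and /w/): before a voiced consonant, so rule 2 applies → [iː].
/w/ stays [w].
/ɡ/ (between /w/ and /i/) is in the target of rule 1 but the environment (word-finally) is not met → [ɡ].
/i/ (word-final) is in the target of rule 2 but the environment (before a voiced consonant) is not met → [i].

[uːɾiːwɡi]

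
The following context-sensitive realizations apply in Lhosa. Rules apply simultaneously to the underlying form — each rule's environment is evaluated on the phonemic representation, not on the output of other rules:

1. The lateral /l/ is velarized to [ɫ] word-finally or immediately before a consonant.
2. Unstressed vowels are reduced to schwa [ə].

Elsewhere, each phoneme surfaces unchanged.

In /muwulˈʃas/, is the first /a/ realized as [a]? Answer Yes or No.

Yes

/a/ (between /ʃ/ and /s/) is in the target of rule 2 but the environment (in an unstressed syllable) is not met → [a].
The actual realization is [a], which matches [a].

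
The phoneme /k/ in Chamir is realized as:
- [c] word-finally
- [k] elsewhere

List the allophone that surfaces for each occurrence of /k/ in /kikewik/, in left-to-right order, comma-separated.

Occurrence 1 (position 1): no conditioning environment matches → elsewhere allophone [k].
Occurrence 2 (position 3): no conditioning environment matches → elsewhere allophone [k].
Occurrence 3 (position 7): word-finally → [c].

[k], [k], [c]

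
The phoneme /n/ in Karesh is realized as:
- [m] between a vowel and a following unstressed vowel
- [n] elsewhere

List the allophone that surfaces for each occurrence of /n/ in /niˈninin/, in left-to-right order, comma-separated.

Occurrence 1 (position 1): no conditioning environment matches → elsewhere allophone [n].
Occurrence 2 (position 3): no conditioning environment matches → elsewhere allophone [n].
Occurrence 3 (position 5): between a vowel and a following unstressed vowel → [m].
Occurrence 4 (position 7): no conditioning environment matches → elsewhere allophone [n].

[n], [n], [m], [n]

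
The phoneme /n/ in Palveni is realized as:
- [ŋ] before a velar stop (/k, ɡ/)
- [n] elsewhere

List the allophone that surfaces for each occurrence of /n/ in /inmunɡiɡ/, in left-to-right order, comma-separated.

[n], [ŋ]

Occurrence 1 (position 2): no conditioning environment matches → elsewhere allophone [n].
Occurrence 2 (position 5): before a velar stop → [ŋ].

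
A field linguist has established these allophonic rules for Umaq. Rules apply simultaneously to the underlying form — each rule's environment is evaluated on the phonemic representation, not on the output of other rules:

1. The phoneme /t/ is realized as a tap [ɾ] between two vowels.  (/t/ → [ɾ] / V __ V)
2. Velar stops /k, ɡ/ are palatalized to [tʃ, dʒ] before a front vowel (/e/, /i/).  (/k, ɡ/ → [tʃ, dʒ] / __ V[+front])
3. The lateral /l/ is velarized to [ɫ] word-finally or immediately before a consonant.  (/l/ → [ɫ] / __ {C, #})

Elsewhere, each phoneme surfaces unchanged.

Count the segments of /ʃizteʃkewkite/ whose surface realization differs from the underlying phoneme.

Segments that undergo a rule: /k/ → [tʃ] (rule 2); /k/ → [tʃ] (rule 2); /t/ → [ɾ] (rule 1).
All other segments surface unchanged.

3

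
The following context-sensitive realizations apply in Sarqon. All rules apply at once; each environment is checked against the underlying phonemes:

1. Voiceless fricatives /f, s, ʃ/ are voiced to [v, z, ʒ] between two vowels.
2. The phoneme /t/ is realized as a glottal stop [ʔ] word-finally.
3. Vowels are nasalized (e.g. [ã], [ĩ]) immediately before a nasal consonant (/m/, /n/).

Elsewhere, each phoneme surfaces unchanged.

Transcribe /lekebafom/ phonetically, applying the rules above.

/l/ (word-initial): no rule targets it → [l].
/e/ (between /l/ and /k/): rule 3 targets it, but not before a nasal consonant → unchanged [e].
/k/ (between /e/ and /e/): no rule targets it → [k].
/e/ (between /k/ and /b/) fails the environment for rule 3, so it stays [e].
/b/ — not in any rule's target class → [b].
/a/ (between /b/ and /f/) fails the environment for rule 3, so it stays [a].
Rule 1 applies to /f/ (between /a/ and /o/: between two vowels) → [v].
Rule 3 applies to /o/ (between /f/ and /m/: before a nasal consonant) → [õ].
/m/ stays [m].

[lekebavõm]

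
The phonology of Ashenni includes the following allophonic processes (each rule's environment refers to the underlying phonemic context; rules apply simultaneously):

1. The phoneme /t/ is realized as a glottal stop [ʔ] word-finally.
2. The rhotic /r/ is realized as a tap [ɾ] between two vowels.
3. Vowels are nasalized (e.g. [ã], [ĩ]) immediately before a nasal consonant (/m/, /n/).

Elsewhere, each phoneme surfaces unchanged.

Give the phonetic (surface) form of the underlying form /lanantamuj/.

[lãnãntãmuj]

/l/ (word-initial): no rule targets it → [l].
Rule 3 applies to /a/ (between /l/ and /n/: before a nasal consonant) → [ã].
/n/ (between /a/ and /a/) is unaffected → [n].
/a/ (between /n/ and /n/): before a nasal consonant, so rule 3 applies → [ã].
/n/ — not in any rule's target class → [n].
/t/ — between /n/ and /a/; rule 1 does not apply here → [t].
/a/ — between /t/ and /m/, before a nasal consonant — surfaces as [ã] (rule 3).
/m/ stays [m].
/u/ (between /m/ and /j/): rule 3 targets it, but not before a nasal consonant → unchanged [u].
/j/ — not in any rule's target class → [j].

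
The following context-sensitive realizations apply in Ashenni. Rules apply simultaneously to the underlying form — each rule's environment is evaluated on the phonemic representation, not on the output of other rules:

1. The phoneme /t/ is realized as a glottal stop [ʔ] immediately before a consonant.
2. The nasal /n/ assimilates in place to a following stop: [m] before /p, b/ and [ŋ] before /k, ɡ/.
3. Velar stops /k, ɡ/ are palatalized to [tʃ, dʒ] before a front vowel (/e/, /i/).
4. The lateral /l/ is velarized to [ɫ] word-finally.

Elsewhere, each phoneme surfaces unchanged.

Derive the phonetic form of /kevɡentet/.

/k/ (word-initial): before a front vowel, so rule 3 applies → [tʃ].
/ɡ/ (between /v/ and /e/) occurs before a front vowel → [dʒ] by rule 3.
/n/ (between /e/ and /t/) is in the target of rule 2 but the environment (before a labial or velar stop) is not met → [n].
/t/ (between /n/ and /e/): rule 1 targets it, but not immediately before a consonant → unchanged [t].
/t/ — word-final; rule 1 does not apply here → [t].

[tʃevdʒentet]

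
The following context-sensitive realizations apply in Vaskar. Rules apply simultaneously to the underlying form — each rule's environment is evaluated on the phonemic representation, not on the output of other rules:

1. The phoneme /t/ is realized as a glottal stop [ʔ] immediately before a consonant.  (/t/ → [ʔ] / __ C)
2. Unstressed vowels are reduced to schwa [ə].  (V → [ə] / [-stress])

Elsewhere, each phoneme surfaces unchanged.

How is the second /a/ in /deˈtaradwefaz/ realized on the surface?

[ə]

/a/ meets the environment for rule 2 (in an unstressed syllable) → [ə].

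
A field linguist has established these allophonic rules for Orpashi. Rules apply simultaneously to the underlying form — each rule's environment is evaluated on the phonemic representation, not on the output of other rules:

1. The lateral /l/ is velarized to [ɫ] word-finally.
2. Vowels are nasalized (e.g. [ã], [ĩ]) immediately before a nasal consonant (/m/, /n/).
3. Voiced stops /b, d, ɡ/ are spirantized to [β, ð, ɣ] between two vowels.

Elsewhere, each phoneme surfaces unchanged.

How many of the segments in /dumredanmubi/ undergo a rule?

4

Segments that undergo a rule: /u/ → [ũ] (rule 2); /d/ → [ð] (rule 3); /a/ → [ã] (rule 2); /b/ → [β] (rule 3).
All other segments surface unchanged.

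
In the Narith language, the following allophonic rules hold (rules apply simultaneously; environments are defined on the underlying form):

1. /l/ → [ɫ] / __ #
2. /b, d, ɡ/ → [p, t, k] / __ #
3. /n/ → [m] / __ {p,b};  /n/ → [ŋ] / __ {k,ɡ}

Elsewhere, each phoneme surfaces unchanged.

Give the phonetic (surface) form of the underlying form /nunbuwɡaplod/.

/n/ (word-initial): rule 3 targets it, but not before a labial or velar stop → unchanged [n].
/u/ — not in any rule's target class → [u].
Rule 3 applies to /n/ (between /u/ and /b/: before a labial or velar stop) → [m].
/b/ — between /n/ and /u/; rule 2 does not apply here → [b].
/u/ (between /b/ and /w/): no rule targets it → [u].
/w/ (between /u/ and /ɡ/): no rule targets it → [w].
/ɡ/ (between /w/ and /a/): rule 2 targets it, but not word-finally → unchanged [ɡ].
/a/ (between /ɡ/ and /p/): no rule targets it → [a].
/p/ (between /a/ and /l/): no rule targets it → [p].
/l/ (between /p/ and /o/) fails the environment for rule 1, so it stays [l].
/o/ — not in any rule's target class → [o].
/d/ (word-final): word-finally, so rule 2 applies → [t].

[numbuwɡaplot]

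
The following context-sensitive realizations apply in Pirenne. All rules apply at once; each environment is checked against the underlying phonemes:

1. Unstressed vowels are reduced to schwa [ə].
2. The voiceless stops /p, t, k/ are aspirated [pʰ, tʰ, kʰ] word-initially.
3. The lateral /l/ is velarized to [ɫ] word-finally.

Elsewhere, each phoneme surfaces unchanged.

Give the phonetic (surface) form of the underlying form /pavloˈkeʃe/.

/p/ — word-initial, word-initially — surfaces as [pʰ] (rule 2).
/a/ — between /p/ and /v/, in an unstressed syllable — surfaces as [ə] (rule 1).
/v/ stays [v].
/l/ (between /v/ and /o/): rule 3 targets it, but not word-finally → unchanged [l].
/o/ meets the environment for rule 1 (in an unstressed syllable) → [ə].
/k/ — between /o/ and /e/; rule 2 does not apply here → [k].
/e/ (between /k/ and /ʃ/): rule 1 targets it, but not in an unstressed syllable → unchanged [e].
/ʃ/ (between /e/ and /e/) is unaffected → [ʃ].
/e/ (word-final): in an unstressed syllable, so rule 1 applies → [ə].

[pʰəvləˈkeʃə]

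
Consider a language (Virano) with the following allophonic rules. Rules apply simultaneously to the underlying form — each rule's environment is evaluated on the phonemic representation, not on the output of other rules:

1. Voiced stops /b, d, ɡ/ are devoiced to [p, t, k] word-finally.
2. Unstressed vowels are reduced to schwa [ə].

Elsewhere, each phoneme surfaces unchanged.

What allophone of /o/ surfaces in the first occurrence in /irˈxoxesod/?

[o]

/o/ (between /x/ and /x/) fails the environment for rule 2, so it stays [o].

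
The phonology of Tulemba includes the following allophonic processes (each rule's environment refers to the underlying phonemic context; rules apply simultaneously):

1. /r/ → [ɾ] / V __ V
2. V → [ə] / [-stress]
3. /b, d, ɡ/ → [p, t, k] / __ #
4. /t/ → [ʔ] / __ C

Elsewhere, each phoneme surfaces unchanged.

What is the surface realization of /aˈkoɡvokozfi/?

[əˈkoɡvəkəzfə]

/a/ (word-initial) occurs in an unstressed syllable → [ə] by rule 2.
/o/ (between /k/ and /ɡ/): rule 2 targets it, but not in an unstressed syllable → unchanged [o].
/ɡ/ — between /o/ and /v/; rule 3 does not apply here → [ɡ].
/o/ meets the environment for rule 2 (in an unstressed syllable) → [ə].
/o/ — between /k/ and /z/, in an unstressed syllable — surfaces as [ə] (rule 2).
/i/ — word-final, in an unstressed syllable — surfaces as [ə] (rule 2).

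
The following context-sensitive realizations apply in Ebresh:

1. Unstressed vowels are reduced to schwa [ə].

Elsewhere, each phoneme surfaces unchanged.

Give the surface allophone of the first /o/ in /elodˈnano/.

[ə]

/o/ — between /l/ and /d/, in an unstressed syllable — surfaces as [ə] (rule 1).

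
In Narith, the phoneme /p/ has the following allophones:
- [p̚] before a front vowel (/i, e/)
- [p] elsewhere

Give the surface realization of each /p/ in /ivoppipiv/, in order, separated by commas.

Occurrence 1 (position 4): no conditioning environment matches → elsewhere allophone [p].
Occurrence 2 (position 5): before a front vowel (/i, e/) → [p̚].
Occurrence 3 (position 7): before a front vowel (/i, e/) → [p̚].

[p], [p̚], [p̚]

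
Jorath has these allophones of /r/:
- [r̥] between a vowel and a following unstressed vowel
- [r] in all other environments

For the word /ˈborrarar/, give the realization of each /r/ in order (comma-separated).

Occurrence 1 (position 3): no conditioning environment matches → elsewhere allophone [r].
Occurrence 2 (position 4): no conditioning environment matches → elsewhere allophone [r].
Occurrence 3 (position 6): between a vowel and a following unstressed vowel → [r̥].
Occurrence 4 (position 8): no conditioning environment matches → elsewhere allophone [r].

[r], [r], [r̥], [r]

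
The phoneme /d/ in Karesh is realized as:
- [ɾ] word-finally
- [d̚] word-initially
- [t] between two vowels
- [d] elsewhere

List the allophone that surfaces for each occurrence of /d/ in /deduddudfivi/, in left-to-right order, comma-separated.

Occurrence 1 (position 1): word-initially → [d̚].
Occurrence 2 (position 3): between two vowels → [t].
Occurrence 3 (position 5): no conditioning environment matches → elsewhere allophone [d].
Occurrence 4 (position 6): no conditioning environment matches → elsewhere allophone [d].
Occurrence 5 (position 8): no conditioning environment matches → elsewhere allophone [d].

[d̚], [t], [d], [d], [d]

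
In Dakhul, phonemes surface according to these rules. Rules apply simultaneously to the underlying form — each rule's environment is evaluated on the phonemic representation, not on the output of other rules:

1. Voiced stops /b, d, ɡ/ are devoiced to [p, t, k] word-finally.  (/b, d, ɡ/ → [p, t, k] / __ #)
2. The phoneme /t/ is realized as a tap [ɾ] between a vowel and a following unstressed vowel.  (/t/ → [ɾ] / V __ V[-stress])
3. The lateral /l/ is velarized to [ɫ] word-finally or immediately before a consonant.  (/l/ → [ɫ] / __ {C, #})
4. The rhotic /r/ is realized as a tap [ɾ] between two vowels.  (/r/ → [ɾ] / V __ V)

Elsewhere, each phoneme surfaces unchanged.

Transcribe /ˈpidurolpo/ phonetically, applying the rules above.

[ˈpiduɾoɫpo]

/p/ (word-initial) is unaffected → [p].
/i/ — not in any rule's target class → [i].
/d/ (between /i/ and /u/) is in the target of rule 1 but the environment (word-finally) is not met → [d].
/u/ — not in any rule's target class → [u].
/r/ (between /u/ and /o/): between two vowels, so rule 4 applies → [ɾ].
/o/ (between /r/ and /l/) is unaffected → [o].
/l/ meets the environment for rule 3 (word-finally or immediately before a consonant) → [ɫ].
/p/ — not in any rule's target class → [p].
/o/ (word-final): no rule targets it → [o].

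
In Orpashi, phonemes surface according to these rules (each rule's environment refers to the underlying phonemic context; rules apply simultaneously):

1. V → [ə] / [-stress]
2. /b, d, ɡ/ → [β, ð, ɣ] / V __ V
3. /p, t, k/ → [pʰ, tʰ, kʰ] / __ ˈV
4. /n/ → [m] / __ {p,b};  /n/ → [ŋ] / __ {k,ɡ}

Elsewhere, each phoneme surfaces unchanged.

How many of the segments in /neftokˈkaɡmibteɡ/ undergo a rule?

Segments that undergo a rule: /e/ → [ə] (rule 1); /o/ → [ə] (rule 1); /k/ → [kʰ] (rule 3); /i/ → [ə] (rule 1); /e/ → [ə] (rule 1).
All other segments surface unchanged.

5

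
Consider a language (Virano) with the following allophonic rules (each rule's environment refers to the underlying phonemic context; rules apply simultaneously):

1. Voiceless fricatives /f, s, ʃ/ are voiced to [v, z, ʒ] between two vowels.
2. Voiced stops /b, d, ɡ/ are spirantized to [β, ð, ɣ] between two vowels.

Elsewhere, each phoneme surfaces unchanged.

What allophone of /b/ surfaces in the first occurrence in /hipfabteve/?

[b]

/b/ (between /a/ and /t/): rule 2 targets it, but not between two vowels → unchanged [b].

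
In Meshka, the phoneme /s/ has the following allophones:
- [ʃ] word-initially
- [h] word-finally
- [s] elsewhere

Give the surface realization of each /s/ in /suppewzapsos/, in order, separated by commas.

Occurrence 1 (position 1): word-initially → [ʃ].
Occurrence 2 (position 10): no conditioning environment matches → elsewhere allophone [s].
Occurrence 3 (position 12): word-finally → [h].

[ʃ], [s], [h]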